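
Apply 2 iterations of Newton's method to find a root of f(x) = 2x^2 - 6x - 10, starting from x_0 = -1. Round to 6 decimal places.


Newton's method: x_(n+1) = x_n - f(x_n)/f'(x_n)
f(x) = 2x^2 - 6x - 10
f'(x) = 4x - 6

Iteration 1:
  f(-1.000000) = -2.000000
  f'(-1.000000) = -10.000000
  x_1 = -1.000000 - (-2.000000)/(-10.000000) = -1.200000

Iteration 2:
  f(-1.200000) = 0.080000
  f'(-1.200000) = -10.800000
  x_2 = -1.200000 - (0.080000)/(-10.800000) = -1.192593

x_2 = -1.192593


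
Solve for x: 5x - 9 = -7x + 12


Starting with: 5x - 9 = -7x + 12
Move all x terms to left: (5 + 7)x = 12 + 9
Simplify: 12x = 21
Divide both sides by 12: x = 7/4

x = 7/4


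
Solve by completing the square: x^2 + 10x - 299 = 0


Start: x^2 + 10x - 299 = 0
Move constant: x^2 + 10x = 299
Half of 10 is 5, squared is 25
Add 25 to both sides: x^2 + 10x + 25 = 324
(x + 5)^2 = 324
x + 5 = ±18
x = -5 + 18 = 13 or x = -5 - 18 = -23

x = -23, x = 13


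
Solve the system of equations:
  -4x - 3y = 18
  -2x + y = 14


Using Cramer's rule:
Determinant D = (-4)(1) - (-2)(-3) = -4 - 6 = -10
Dx = (18)(1) - (14)(-3) = 18 + 42 = 60
Dy = (-4)(14) - (-2)(18) = -56 + 36 = -20
x = Dx/D = 60/-10 = -6
y = Dy/D = -20/-10 = 2

x = -6, y = 2


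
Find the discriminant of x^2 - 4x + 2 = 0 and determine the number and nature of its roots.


For ax^2 + bx + c = 0, discriminant D = b^2 - 4ac
Here a = 1, b = -4, c = 2
D = (-4)^2 - 4(1)(2) = 16 - 8 = 8

D = 8 > 0 but not a perfect square
The equation has 2 distinct real irrational roots.

Discriminant = 8, 2 distinct real irrational roots


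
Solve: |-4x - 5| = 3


An absolute value equation |expr| = 3 gives two cases:
Case 1: -4x - 5 = 3
  -4x = 8, so x = -2
Case 2: -4x - 5 = -3
  -4x = 2, so x = -1/2

x = -2, x = -1/2


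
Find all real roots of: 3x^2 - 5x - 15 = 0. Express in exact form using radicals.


Using the quadratic formula: x = (-b ± sqrt(b^2 - 4ac)) / (2a)
Here a = 3, b = -5, c = -15
Discriminant = b^2 - 4ac = (-5)^2 - 4(3)(-15) = 25 + 180 = 205
Since discriminant = 205 > 0, there are two real roots.
x = (5 ± sqrt(205)) / 6
Numerically: x ≈ 3.2196 or x ≈ -1.5530

x = (5 + sqrt(205)) / 6 or x = (5 - sqrt(205)) / 6


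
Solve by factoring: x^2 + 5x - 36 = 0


We need two numbers that multiply to -36 and add to 5.
Those numbers are -4 and 9 (since (-4) * 9 = -36 and (-4) + 9 = 5).
So x^2 + 5x - 36 = (x - 4)(x + 9) = 0
Setting each factor to zero: x = 4 or x = -9

x = -9, x = 4


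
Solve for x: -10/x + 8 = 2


Subtract 8 from both sides: -10/x = -6
Multiply both sides by x: -10 = -6 * x
Divide by -6: x = 5/3

x = 5/3


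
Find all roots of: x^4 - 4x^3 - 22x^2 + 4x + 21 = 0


Let p(x) = x^4 - 4x^3 - 22x^2 + 4x + 21. By the rational root theorem (leading coefficient 1), any rational root is an integer divisor of 21: try ±1, ±2, ... in turn.
Test x = 1: value = 0 ✓, so (x - 1) is a factor.
Synthetic division by (x - 1): bring down 1; 1(1) - 4 = -3; (-3)(1) - 22 = -25; (-25)(1) + 4 = -21; (-21)(1) + 21 = 0 → quotient x^3 - 3x^2 - 25x - 21, remainder 0.
Continue with the quotient x^3 - 3x^2 - 25x - 21 (candidates must divide 21; re-test x = 1 first in case it repeats).
Test x = 1: value = -48 ≠ 0.
Test x = -1: value = 0 ✓, so (x + 1) is a factor.
Synthetic division by (x + 1): bring down 1; 1(-1) - 3 = -4; (-4)(-1) - 25 = -21; (-21)(-1) - 21 = 0 → quotient x^2 - 4x - 21, remainder 0.
Solve the quadratic x^2 - 4x - 21 = 0: discriminant = (-4)^2 - 4(1)(-21) = 16 + 84 = 100.
sqrt(100) = 10, so x = (4 ± 10)/2: x = 7 or x = -3.
Collecting all roots found:

x = -3, x = -1, x = 1, x = 7


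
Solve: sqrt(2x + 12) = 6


Square both sides: 2x + 12 = 6^2 = 36
2x = 36 - 12 = 24
x = 12
Check: sqrt(2*12 + 12) = sqrt(36) = 6 ✓

x = 12


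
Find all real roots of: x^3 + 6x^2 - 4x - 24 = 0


Let p(x) = x^3 + 6x^2 - 4x - 24. By the rational root theorem (leading coefficient 1), any rational root is an integer divisor of 24: try ±1, ±2, ... in turn.
Test x = 1: value = -21 ≠ 0.
Test x = -1: value = -15 ≠ 0.
Test x = 2: value = 0 ✓, so (x - 2) is a factor.
Synthetic division by (x - 2): bring down 1; 1(2) + 6 = 8; 8(2) - 4 = 12; 12(2) - 24 = 0 → quotient x^2 + 8x + 12, remainder 0.
Solve the quadratic x^2 + 8x + 12 = 0: discriminant = 8^2 - 4(1)(12) = 64 - 48 = 16.
sqrt(16) = 4, so x = (-8 ± 4)/2: x = -2 or x = -6.

x = -6, x = -2, x = 2


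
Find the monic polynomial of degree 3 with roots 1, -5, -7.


A monic polynomial with roots 1, -5, -7 is:
p(x) = (x - 1)(x + 5)(x + 7)
After multiplying by (x - 1): x - 1
After multiplying by (x + 5): x^2 + 4x - 5
After multiplying by (x + 7): x^3 + 11x^2 + 23x - 35

x^3 + 11x^2 + 23x - 35


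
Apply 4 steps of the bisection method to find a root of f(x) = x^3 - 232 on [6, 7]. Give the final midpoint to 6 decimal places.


f(x) = x^3 - 232
f(6) = -16 < 0
f(7) = 111 > 0

Step 1: midpoint = (6.000000 + 7.000000)/2 = 6.500000
  f(6.500000) = 42.625000
  f(mid) > 0, so root is in [6.000000, 6.500000]

Step 2: midpoint = (6.000000 + 6.500000)/2 = 6.250000
  f(6.250000) = 12.140625
  f(mid) > 0, so root is in [6.000000, 6.250000]

Step 3: midpoint = (6.000000 + 6.250000)/2 = 6.125000
  f(6.125000) = -2.216797
  f(mid) < 0, so root is in [6.125000, 6.250000]

Step 4: midpoint = (6.125000 + 6.250000)/2 = 6.187500
  f(6.187500) = 4.889404
  f(mid) > 0, so root is in [6.125000, 6.187500]

midpoint = 6.187500


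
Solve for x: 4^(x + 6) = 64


Express both sides with the same base.
64 = 4^3
Since the bases match, equate exponents: x + 6 = 3
So x = 3 - (6) = -3

x = -3


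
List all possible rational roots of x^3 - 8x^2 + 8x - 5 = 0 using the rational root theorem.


Rational root theorem: possible roots are ±p/q where:
  p divides the constant term (-5): p ∈ {1, 5}
  q divides the leading coefficient (1): q ∈ {1}

All possible rational roots: -5, -1, 1, 5

-5, -1, 1, 5


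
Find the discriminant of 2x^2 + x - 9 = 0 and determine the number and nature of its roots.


For ax^2 + bx + c = 0, discriminant D = b^2 - 4ac
Here a = 2, b = 1, c = -9
D = (1)^2 - 4(2)(-9) = 1 + 72 = 73

D = 73 > 0 but not a perfect square
The equation has 2 distinct real irrational roots.

Discriminant = 73, 2 distinct real irrational roots


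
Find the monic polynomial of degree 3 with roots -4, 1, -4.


A monic polynomial with roots -4, 1, -4 is:
p(x) = (x + 4)(x - 1)(x + 4)
After multiplying by (x + 4): x + 4
After multiplying by (x - 1): x^2 + 3x - 4
After multiplying by (x + 4): x^3 + 7x^2 + 8x - 16

x^3 + 7x^2 + 8x - 16


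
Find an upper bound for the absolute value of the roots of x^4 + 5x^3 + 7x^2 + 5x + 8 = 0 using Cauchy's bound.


Cauchy's bound: all roots r satisfy |r| <= 1 + max(|a_i/a_n|) for i = 0,...,n-1
where a_n is the leading coefficient.

Coefficients: [1, 5, 7, 5, 8]
Leading coefficient a_n = 1
Ratios |a_i/a_n|: 5, 7, 5, 8
Maximum ratio: 8
Cauchy's bound: |r| <= 1 + 8 = 9

Upper bound = 9


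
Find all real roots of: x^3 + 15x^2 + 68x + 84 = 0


Let p(x) = x^3 + 15x^2 + 68x + 84. By the rational root theorem (leading coefficient 1), any rational root is an integer divisor of 84: try ±1, ±2, ... in turn.
Test x = 1: value = 168 ≠ 0.
Test x = -1: value = 30 ≠ 0.
Test x = 2: value = 288 ≠ 0.
Test x = -2: value = 0 ✓, so (x + 2) is a factor.
Synthetic division by (x + 2): bring down 1; 1(-2) + 15 = 13; 13(-2) + 68 = 42; 42(-2) + 84 = 0 → quotient x^2 + 13x + 42, remainder 0.
Solve the quadratic x^2 + 13x + 42 = 0: discriminant = 13^2 - 4(1)(42) = 169 - 168 = 1.
sqrt(1) = 1, so x = (-13 ± 1)/2: x = -6 or x = -7.

x = -7, x = -6, x = -2


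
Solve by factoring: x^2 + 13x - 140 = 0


We need two numbers that multiply to -140 and add to 13.
Those numbers are -7 and 20 (since (-7) * 20 = -140 and (-7) + 20 = 13).
So x^2 + 13x - 140 = (x - 7)(x + 20) = 0
Setting each factor to zero: x = 7 or x = -20

x = -20, x = 7


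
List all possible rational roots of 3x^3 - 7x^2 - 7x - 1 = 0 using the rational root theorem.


Rational root theorem: possible roots are ±p/q where:
  p divides the constant term (-1): p ∈ {1}
  q divides the leading coefficient (3): q ∈ {1, 3}

All possible rational roots: -1, -1/3, 1/3, 1

-1, -1/3, 1/3, 1


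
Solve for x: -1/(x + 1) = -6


Multiply both sides by (x + 1): -1 = -6(x + 1)
Distribute: -1 = -6x - 6
-6x = -1 + 6 = 5
x = -5/6

x = -5/6


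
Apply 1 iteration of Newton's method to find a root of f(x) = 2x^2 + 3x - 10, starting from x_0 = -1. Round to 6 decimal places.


Newton's method: x_(n+1) = x_n - f(x_n)/f'(x_n)
f(x) = 2x^2 + 3x - 10
f'(x) = 4x + 3

Iteration 1:
  f(-1.000000) = -11.000000
  f'(-1.000000) = -1.000000
  x_1 = -1.000000 - (-11.000000)/(-1.000000) = -12.000000

x_1 = -12.000000


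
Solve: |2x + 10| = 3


An absolute value equation |expr| = 3 gives two cases:
Case 1: 2x + 10 = 3
  2x = -7, so x = -7/2
Case 2: 2x + 10 = -3
  2x = -13, so x = -13/2

x = -13/2, x = -7/2


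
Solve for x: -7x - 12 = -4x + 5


Starting with: -7x - 12 = -4x + 5
Move all x terms to left: (-7 + 4)x = 5 + 12
Simplify: -3x = 17
Divide both sides by -3: x = -17/3

x = -17/3


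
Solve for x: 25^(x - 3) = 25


Express both sides with the same base.
25 = 25^1
Since the bases match, equate exponents: x - 3 = 1
So x = 1 - (-3) = 4

x = 4


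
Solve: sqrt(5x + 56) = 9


Square both sides: 5x + 56 = 9^2 = 81
5x = 81 - 56 = 25
x = 5
Check: sqrt(5*5 + 56) = sqrt(81) = 9 ✓

x = 5


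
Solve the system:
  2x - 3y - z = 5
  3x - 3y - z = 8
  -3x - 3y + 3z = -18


Using Cramer's rule. Expand each determinant along the first row.
D  = 2*[(-3)*3 - (-1)*(-3)] - (-3)*[3*3 - (-1)*(-3)] + (-1)*[3*(-3) - (-3)*(-3)]
  = 2*(-12) - (-3)*(6) + (-1)*(-18) = 12
Dx = 5*[(-3)*3 - (-1)*(-3)] - (-3)*[8*3 - (-1)*(-18)] + (-1)*[8*(-3) - (-3)*(-18)]
  = 5*(-12) - (-3)*(6) + (-1)*(-78) = 36
Dy = 2*[8*3 - (-1)*(-18)] - 5*[3*3 - (-1)*(-3)] + (-1)*[3*(-18) - 8*(-3)]
  = 2*(6) - 5*(6) + (-1)*(-30) = 12
Dz = 2*[(-3)*(-18) - 8*(-3)] - (-3)*[3*(-18) - 8*(-3)] + 5*[3*(-3) - (-3)*(-3)]
  = 2*(78) - (-3)*(-30) + 5*(-18) = -24
x = Dx/D = 36/12 = 3, y = Dy/D = 12/12 = 1, z = Dz/D = -24/12 = -2
Check eq1: (2)(3) + (-3)(1) + (-1)(-2) = 5 = 5 ✓
Check eq2: (3)(3) + (-3)(1) + (-1)(-2) = 8 = 8 ✓
Check eq3: (-3)(3) + (-3)(1) + (3)(-2) = -18 = -18 ✓

x = 3, y = 1, z = -2


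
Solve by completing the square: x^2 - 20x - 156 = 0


Start: x^2 - 20x - 156 = 0
Move constant: x^2 - 20x = 156
Half of -20 is -10, squared is 100
Add 100 to both sides: x^2 - 20x + 100 = 256
(x - 10)^2 = 256
x - 10 = ±16
x = 10 + 16 = 26 or x = 10 - 16 = -6

x = -6, x = 26


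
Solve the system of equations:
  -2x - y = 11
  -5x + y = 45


Using Cramer's rule:
Determinant D = (-2)(1) - (-5)(-1) = -2 - 5 = -7
Dx = (11)(1) - (45)(-1) = 11 + 45 = 56
Dy = (-2)(45) - (-5)(11) = -90 + 55 = -35
x = Dx/D = 56/-7 = -8
y = Dy/D = -35/-7 = 5

x = -8, y = 5


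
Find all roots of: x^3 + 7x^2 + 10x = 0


The constant term is 0, so x = 0 is a root. Factor out x:
  x^2 + 7x + 10 = 0
Solve the quadratic x^2 + 7x + 10 = 0: discriminant = 7^2 - 4(1)(10) = 49 - 40 = 9.
sqrt(9) = 3, so x = (-7 ± 3)/2: x = -2 or x = -5.
Collecting all roots found:

x = -5, x = -2, x = 0


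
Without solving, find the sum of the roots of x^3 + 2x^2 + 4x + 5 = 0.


By Vieta's formulas for x^3 + bx^2 + cx + d = 0:
  r1 + r2 + r3 = -b/a = -2
  r1*r2 + r1*r3 + r2*r3 = c/a = 4
  r1*r2*r3 = -d/a = -5


Sum = -2


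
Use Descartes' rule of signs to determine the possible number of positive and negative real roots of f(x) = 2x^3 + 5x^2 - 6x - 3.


Descartes' rule of signs:

For positive roots, count sign changes in f(x) = 2x^3 + 5x^2 - 6x - 3:
Signs of coefficients: +, +, -, -
Number of sign changes: 1
Possible positive real roots: 1

For negative roots, examine f(-x) = -2x^3 + 5x^2 + 6x - 3:
Signs of coefficients: -, +, +, -
Number of sign changes: 2
Possible negative real roots: 2, 0

Positive roots: 1; Negative roots: 2 or 0


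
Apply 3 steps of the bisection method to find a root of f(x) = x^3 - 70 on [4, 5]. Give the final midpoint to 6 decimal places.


f(x) = x^3 - 70
f(4) = -6 < 0
f(5) = 55 > 0

Step 1: midpoint = (4.000000 + 5.000000)/2 = 4.500000
  f(4.500000) = 21.125000
  f(mid) > 0, so root is in [4.000000, 4.500000]

Step 2: midpoint = (4.000000 + 4.500000)/2 = 4.250000
  f(4.250000) = 6.765625
  f(mid) > 0, so root is in [4.000000, 4.250000]

Step 3: midpoint = (4.000000 + 4.250000)/2 = 4.125000
  f(4.125000) = 0.189453
  f(mid) > 0, so root is in [4.000000, 4.125000]

midpoint = 4.125000


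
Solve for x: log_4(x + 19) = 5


Convert to exponential form: x + 19 = 4^5 = 1024
x = 1024 - 19 = 1005
Check: log_4(1005 + 19) = log_4(1024) = log_4(1024) = 5 ✓

x = 1005


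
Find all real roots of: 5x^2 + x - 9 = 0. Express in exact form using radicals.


Using the quadratic formula: x = (-b ± sqrt(b^2 - 4ac)) / (2a)
Here a = 5, b = 1, c = -9
Discriminant = b^2 - 4ac = 1^2 - 4(5)(-9) = 1 + 180 = 181
Since discriminant = 181 > 0, there are two real roots.
x = (-1 ± sqrt(181)) / 10
Numerically: x ≈ 1.2454 or x ≈ -1.4454

x = (-1 + sqrt(181)) / 10 or x = (-1 - sqrt(181)) / 10


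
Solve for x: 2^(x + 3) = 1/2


Express both sides with the same base.
1/2 = 2^(-1)
Since the bases match, equate exponents: x + 3 = -1
So x = -1 - (3) = -4

x = -4


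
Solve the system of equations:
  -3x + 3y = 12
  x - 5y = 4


Using Cramer's rule:
Determinant D = (-3)(-5) - (1)(3) = 15 - 3 = 12
Dx = (12)(-5) - (4)(3) = -60 - 12 = -72
Dy = (-3)(4) - (1)(12) = -12 - 12 = -24
x = Dx/D = -72/12 = -6
y = Dy/D = -24/12 = -2

x = -6, y = -2


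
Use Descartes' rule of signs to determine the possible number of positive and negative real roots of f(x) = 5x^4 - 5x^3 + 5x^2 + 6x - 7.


Descartes' rule of signs:

For positive roots, count sign changes in f(x) = 5x^4 - 5x^3 + 5x^2 + 6x - 7:
Signs of coefficients: +, -, +, +, -
Number of sign changes: 3
Possible positive real roots: 3, 1

For negative roots, examine f(-x) = 5x^4 + 5x^3 + 5x^2 - 6x - 7:
Signs of coefficients: +, +, +, -, -
Number of sign changes: 1
Possible negative real roots: 1

Positive roots: 3 or 1; Negative roots: 1


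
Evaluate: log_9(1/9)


We need the exponent such that 9^? = 1/9
9^(-1) = 1/9^1 = 1/9
Therefore log_9(1/9) = -1

-1


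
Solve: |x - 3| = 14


An absolute value equation |expr| = 14 gives two cases:
Case 1: x - 3 = 14
  x = 17, so x = 17
Case 2: x - 3 = -14
  x = -11, so x = -11

x = -11, x = 17


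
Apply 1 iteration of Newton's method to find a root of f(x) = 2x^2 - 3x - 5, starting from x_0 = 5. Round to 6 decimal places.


Newton's method: x_(n+1) = x_n - f(x_n)/f'(x_n)
f(x) = 2x^2 - 3x - 5
f'(x) = 4x - 3

Iteration 1:
  f(5.000000) = 30.000000
  f'(5.000000) = 17.000000
  x_1 = 5.000000 - (30.000000)/(17.000000) = 3.235294

x_1 = 3.235294


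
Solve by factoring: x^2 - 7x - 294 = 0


We need two numbers that multiply to -294 and add to -7.
Those numbers are -21 and 14 (since (-21) * 14 = -294 and (-21) + 14 = -7).
So x^2 - 7x - 294 = (x - 21)(x + 14) = 0
Setting each factor to zero: x = 21 or x = -14

x = -14, x = 21


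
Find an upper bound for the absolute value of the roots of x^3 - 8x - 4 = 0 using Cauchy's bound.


Cauchy's bound: all roots r satisfy |r| <= 1 + max(|a_i/a_n|) for i = 0,...,n-1
where a_n is the leading coefficient.

Coefficients: [1, 0, -8, -4]
Leading coefficient a_n = 1
Ratios |a_i/a_n|: 0, 8, 4
Maximum ratio: 8
Cauchy's bound: |r| <= 1 + 8 = 9

Upper bound = 9


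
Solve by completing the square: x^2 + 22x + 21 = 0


Start: x^2 + 22x + 21 = 0
Move constant: x^2 + 22x = -21
Half of 22 is 11, squared is 121
Add 121 to both sides: x^2 + 22x + 121 = 100
(x + 11)^2 = 100
x + 11 = ±10
x = -11 + 10 = -1 or x = -11 - 10 = -21

x = -21, x = -1


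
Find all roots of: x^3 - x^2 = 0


The lowest-degree term is x^2, so x = 0 is a root with multiplicity 2. Factor out x^2:
  x - 1 = 0
Linear factor x - 1 = 0 gives x = 1.
Collecting all roots found:

x = 0 (multiplicity 2), x = 1


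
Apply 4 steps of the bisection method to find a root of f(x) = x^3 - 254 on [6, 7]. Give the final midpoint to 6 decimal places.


f(x) = x^3 - 254
f(6) = -38 < 0
f(7) = 89 > 0

Step 1: midpoint = (6.000000 + 7.000000)/2 = 6.500000
  f(6.500000) = 20.625000
  f(mid) > 0, so root is in [6.000000, 6.500000]

Step 2: midpoint = (6.000000 + 6.500000)/2 = 6.250000
  f(6.250000) = -9.859375
  f(mid) < 0, so root is in [6.250000, 6.500000]

Step 3: midpoint = (6.250000 + 6.500000)/2 = 6.375000
  f(6.375000) = 5.083984
  f(mid) > 0, so root is in [6.250000, 6.375000]

Step 4: midpoint = (6.250000 + 6.375000)/2 = 6.312500
  f(6.312500) = -2.461670
  f(mid) < 0, so root is in [6.312500, 6.375000]

midpoint = 6.312500


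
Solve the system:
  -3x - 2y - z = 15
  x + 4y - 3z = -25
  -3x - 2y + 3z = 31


Using Cramer's rule. Expand each determinant along the first row.
D  = (-3)*[4*3 - (-3)*(-2)] - (-2)*[1*3 - (-3)*(-3)] + (-1)*[1*(-2) - 4*(-3)]
  = (-3)*(6) - (-2)*(-6) + (-1)*(10) = -40
Dx = 15*[4*3 - (-3)*(-2)] - (-2)*[(-25)*3 - (-3)*31] + (-1)*[(-25)*(-2) - 4*31]
  = 15*(6) - (-2)*(18) + (-1)*(-74) = 200
Dy = (-3)*[(-25)*3 - (-3)*31] - 15*[1*3 - (-3)*(-3)] + (-1)*[1*31 - (-25)*(-3)]
  = (-3)*(18) - 15*(-6) + (-1)*(-44) = 80
Dz = (-3)*[4*31 - (-25)*(-2)] - (-2)*[1*31 - (-25)*(-3)] + 15*[1*(-2) - 4*(-3)]
  = (-3)*(74) - (-2)*(-44) + 15*(10) = -160
x = Dx/D = 200/-40 = -5, y = Dy/D = 80/-40 = -2, z = Dz/D = -160/-40 = 4
Check eq1: (-3)(-5) + (-2)(-2) + (-1)(4) = 15 = 15 ✓
Check eq2: (1)(-5) + (4)(-2) + (-3)(4) = -25 = -25 ✓
Check eq3: (-3)(-5) + (-2)(-2) + (3)(4) = 31 = 31 ✓

x = -5, y = -2, z = 4


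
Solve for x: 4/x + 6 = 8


Subtract 6 from both sides: 4/x = 2
Multiply both sides by x: 4 = 2 * x
Divide by 2: x = 2

x = 2


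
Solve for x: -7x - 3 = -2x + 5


Starting with: -7x - 3 = -2x + 5
Move all x terms to left: (-7 + 2)x = 5 + 3
Simplify: -5x = 8
Divide both sides by -5: x = -8/5

x = -8/5


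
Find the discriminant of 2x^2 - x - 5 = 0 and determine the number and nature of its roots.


For ax^2 + bx + c = 0, discriminant D = b^2 - 4ac
Here a = 2, b = -1, c = -5
D = (-1)^2 - 4(2)(-5) = 1 + 40 = 41

D = 41 > 0 but not a perfect square
The equation has 2 distinct real irrational roots.

Discriminant = 41, 2 distinct real irrational roots


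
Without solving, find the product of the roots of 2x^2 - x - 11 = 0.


By Vieta's formulas for ax^2 + bx + c = 0:
  Sum of roots = -b/a
  Product of roots = c/a

Here a = 2, b = -1, c = -11
Sum = -(-1)/2 = 1/2
Product = -11/2 = -11/2

Product = -11/2


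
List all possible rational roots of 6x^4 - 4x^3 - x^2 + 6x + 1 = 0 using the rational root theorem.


Rational root theorem: possible roots are ±p/q where:
  p divides the constant term (1): p ∈ {1}
  q divides the leading coefficient (6): q ∈ {1, 2, 3, 6}

All possible rational roots: -1, -1/2, -1/3, -1/6, 1/6, 1/3, 1/2, 1

-1, -1/2, -1/3, -1/6, 1/6, 1/3, 1/2, 1


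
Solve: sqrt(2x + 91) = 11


Square both sides: 2x + 91 = 11^2 = 121
2x = 121 - 91 = 30
x = 15
Check: sqrt(2*15 + 91) = sqrt(121) = 11 ✓

x = 15


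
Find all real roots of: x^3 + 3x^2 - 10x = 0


The constant term is 0, so x = 0 is a root. Factor out x:
  x(x^2 + 3x - 10) = 0
Solve the quadratic x^2 + 3x - 10 = 0: discriminant = 3^2 - 4(1)(-10) = 9 + 40 = 49.
sqrt(49) = 7, so x = (-3 ± 7)/2: x = 2 or x = -5.

x = -5, x = 0, x = 2


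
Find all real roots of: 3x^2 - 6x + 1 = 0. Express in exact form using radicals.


Using the quadratic formula: x = (-b ± sqrt(b^2 - 4ac)) / (2a)
Here a = 3, b = -6, c = 1
Discriminant = b^2 - 4ac = (-6)^2 - 4(3)(1) = 36 - 12 = 24
Since discriminant = 24 > 0, there are two real roots.
x = (6 ± 2*sqrt(6)) / 6
Simplifying: x = (3 ± sqrt(6)) / 3
Numerically: x ≈ 1.8165 or x ≈ 0.1835

x = (3 + sqrt(6)) / 3 or x = (3 - sqrt(6)) / 3


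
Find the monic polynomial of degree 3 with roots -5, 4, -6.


A monic polynomial with roots -5, 4, -6 is:
p(x) = (x + 5)(x - 4)(x + 6)
After multiplying by (x + 5): x + 5
After multiplying by (x - 4): x^2 + x - 20
After multiplying by (x + 6): x^3 + 7x^2 - 14x - 120

x^3 + 7x^2 - 14x - 120


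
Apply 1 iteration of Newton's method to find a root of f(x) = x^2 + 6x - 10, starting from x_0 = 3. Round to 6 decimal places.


Newton's method: x_(n+1) = x_n - f(x_n)/f'(x_n)
f(x) = x^2 + 6x - 10
f'(x) = 2x + 6

Iteration 1:
  f(3.000000) = 17.000000
  f'(3.000000) = 12.000000
  x_1 = 3.000000 - (17.000000)/(12.000000) = 1.583333

x_1 = 1.583333


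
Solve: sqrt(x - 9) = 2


Square both sides: x - 9 = 2^2 = 4
x = 4 + 9 = 13
x = 13
Check: sqrt(1*13 - 9) = sqrt(4) = 2 ✓

x = 13


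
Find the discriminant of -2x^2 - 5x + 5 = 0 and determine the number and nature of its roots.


For ax^2 + bx + c = 0, discriminant D = b^2 - 4ac
Here a = -2, b = -5, c = 5
D = (-5)^2 - 4(-2)(5) = 25 + 40 = 65

D = 65 > 0 but not a perfect square
The equation has 2 distinct real irrational roots.

Discriminant = 65, 2 distinct real irrational roots


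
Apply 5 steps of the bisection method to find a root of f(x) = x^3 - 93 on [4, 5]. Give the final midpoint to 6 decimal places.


f(x) = x^3 - 93
f(4) = -29 < 0
f(5) = 32 > 0

Step 1: midpoint = (4.000000 + 5.000000)/2 = 4.500000
  f(4.500000) = -1.875000
  f(mid) < 0, so root is in [4.500000, 5.000000]

Step 2: midpoint = (4.500000 + 5.000000)/2 = 4.750000
  f(4.750000) = 14.171875
  f(mid) > 0, so root is in [4.500000, 4.750000]

Step 3: midpoint = (4.500000 + 4.750000)/2 = 4.625000
  f(4.625000) = 5.931641
  f(mid) > 0, so root is in [4.500000, 4.625000]

Step 4: midpoint = (4.500000 + 4.625000)/2 = 4.562500
  f(4.562500) = 1.974854
  f(mid) > 0, so root is in [4.500000, 4.562500]

Step 5: midpoint = (4.500000 + 4.562500)/2 = 4.531250
  f(4.531250) = 0.036652
  f(mid) > 0, so root is in [4.500000, 4.531250]

midpoint = 4.531250


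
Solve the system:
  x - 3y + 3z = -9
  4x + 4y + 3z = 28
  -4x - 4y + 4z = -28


Using Cramer's rule. Expand each determinant along the first row.
D  = 1*[4*4 - 3*(-4)] - (-3)*[4*4 - 3*(-4)] + 3*[4*(-4) - 4*(-4)]
  = 1*(28) - (-3)*(28) + 3*(0) = 112
Dx = (-9)*[4*4 - 3*(-4)] - (-3)*[28*4 - 3*(-28)] + 3*[28*(-4) - 4*(-28)]
  = (-9)*(28) - (-3)*(196) + 3*(0) = 336
Dy = 1*[28*4 - 3*(-28)] - (-9)*[4*4 - 3*(-4)] + 3*[4*(-28) - 28*(-4)]
  = 1*(196) - (-9)*(28) + 3*(0) = 448
Dz = 1*[4*(-28) - 28*(-4)] - (-3)*[4*(-28) - 28*(-4)] + (-9)*[4*(-4) - 4*(-4)]
  = 1*(0) - (-3)*(0) + (-9)*(0) = 0
x = Dx/D = 336/112 = 3, y = Dy/D = 448/112 = 4, z = Dz/D = 0/112 = 0
Check eq1: (1)(3) + (-3)(4) + (3)(0) = -9 = -9 ✓
Check eq2: (4)(3) + (4)(4) + (3)(0) = 28 = 28 ✓
Check eq3: (-4)(3) + (-4)(4) + (4)(0) = -28 = -28 ✓

x = 3, y = 4, z = 0


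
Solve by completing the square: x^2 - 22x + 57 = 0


Start: x^2 - 22x + 57 = 0
Move constant: x^2 - 22x = -57
Half of -22 is -11, squared is 121
Add 121 to both sides: x^2 - 22x + 121 = 64
(x - 11)^2 = 64
x - 11 = ±8
x = 11 + 8 = 19 or x = 11 - 8 = 3

x = 3, x = 19


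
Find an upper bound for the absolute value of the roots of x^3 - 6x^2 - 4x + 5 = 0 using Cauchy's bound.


Cauchy's bound: all roots r satisfy |r| <= 1 + max(|a_i/a_n|) for i = 0,...,n-1
where a_n is the leading coefficient.

Coefficients: [1, -6, -4, 5]
Leading coefficient a_n = 1
Ratios |a_i/a_n|: 6, 4, 5
Maximum ratio: 6
Cauchy's bound: |r| <= 1 + 6 = 7

Upper bound = 7


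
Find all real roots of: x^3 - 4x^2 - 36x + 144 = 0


Let p(x) = x^3 - 4x^2 - 36x + 144. By the rational root theorem (leading coefficient 1), any rational root is an integer divisor of 144: try ±1, ±2, ... in turn.
Test x = 1: value = 105 ≠ 0.
Test x = -1: value = 175 ≠ 0.
Test x = 2: value = 64 ≠ 0.
Test x = -2: value = 192 ≠ 0.
Test x = 3: value = 27 ≠ 0.
Test x = -3: value = 189 ≠ 0.
Test x = 4: value = 0 ✓, so (x - 4) is a factor.
Synthetic division by (x - 4): bring down 1; 1(4) - 4 = 0; 0(4) - 36 = -36; (-36)(4) + 144 = 0 → quotient x^2 - 36, remainder 0.
Solve the quadratic x^2 - 36 = 0: discriminant = 0^2 - 4(1)(-36) = 0 + 144 = 144.
sqrt(144) = 12, so x = (0 ± 12)/2: x = 6 or x = -6.

x = -6, x = 4, x = 6


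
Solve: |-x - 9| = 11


An absolute value equation |expr| = 11 gives two cases:
Case 1: -x - 9 = 11
  -x = 20, so x = -20
Case 2: -x - 9 = -11
  -x = -2, so x = 2

x = -20, x = 2


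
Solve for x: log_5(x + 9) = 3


Convert to exponential form: x + 9 = 5^3 = 125
x = 125 - 9 = 116
Check: log_5(116 + 9) = log_5(125) = log_5(125) = 3 ✓

x = 116


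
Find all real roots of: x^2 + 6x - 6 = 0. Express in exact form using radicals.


Using the quadratic formula: x = (-b ± sqrt(b^2 - 4ac)) / (2a)
Here a = 1, b = 6, c = -6
Discriminant = b^2 - 4ac = 6^2 - 4(1)(-6) = 36 + 24 = 60
Since discriminant = 60 > 0, there are two real roots.
x = (-6 ± 2*sqrt(15)) / 2
Simplifying: x = -3 ± sqrt(15)
Numerically: x ≈ 0.8730 or x ≈ -6.8730

x = -3 + sqrt(15) or x = -3 - sqrt(15)


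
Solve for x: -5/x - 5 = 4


Subtract -5 from both sides: -5/x = 9
Multiply both sides by x: -5 = 9 * x
Divide by 9: x = -5/9

x = -5/9


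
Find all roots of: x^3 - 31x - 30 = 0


Let p(x) = x^3 - 31x - 30. By the rational root theorem (leading coefficient 1), any rational root is an integer divisor of 30: try ±1, ±2, ... in turn.
Test x = 1: value = -60 ≠ 0.
Test x = -1: value = 0 ✓, so (x + 1) is a factor.
Synthetic division by (x + 1): bring down 1; 1(-1) + 0 = -1; (-1)(-1) - 31 = -30; (-30)(-1) - 30 = 0 → quotient x^2 - x - 30, remainder 0.
Solve the quadratic x^2 - x - 30 = 0: discriminant = (-1)^2 - 4(1)(-30) = 1 + 120 = 121.
sqrt(121) = 11, so x = (1 ± 11)/2: x = 6 or x = -5.
Collecting all roots found:

x = -5, x = -1, x = 6


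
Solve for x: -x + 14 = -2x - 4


Starting with: -x + 14 = -2x - 4
Move all x terms to left: (-1 + 2)x = -4 - 14
Simplify: x = -18
Divide both sides by 1: x = -18

x = -18


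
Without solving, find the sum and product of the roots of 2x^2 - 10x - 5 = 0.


By Vieta's formulas for ax^2 + bx + c = 0:
  Sum of roots = -b/a
  Product of roots = c/a

Here a = 2, b = -10, c = -5
Sum = -(-10)/2 = 5
Product = -5/2 = -5/2

Sum = 5, Product = -5/2


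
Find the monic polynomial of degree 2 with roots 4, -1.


A monic polynomial with roots 4, -1 is:
p(x) = (x - 4)(x + 1)
After multiplying by (x - 4): x - 4
After multiplying by (x + 1): x^2 - 3x - 4

x^2 - 3x - 4


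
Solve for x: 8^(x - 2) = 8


Express both sides with the same base.
8 = 8^1
Since the bases match, equate exponents: x - 2 = 1
So x = 1 - (-2) = 3

x = 3


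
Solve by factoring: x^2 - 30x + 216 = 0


We need two numbers that multiply to 216 and add to -30.
Those numbers are -18 and -12 (since (-18) * (-12) = 216 and (-18) + (-12) = -30).
So x^2 - 30x + 216 = (x - 18)(x - 12) = 0
Setting each factor to zero: x = 18 or x = 12

x = 12, x = 18


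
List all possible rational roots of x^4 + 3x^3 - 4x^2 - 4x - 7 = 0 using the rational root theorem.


Rational root theorem: possible roots are ±p/q where:
  p divides the constant term (-7): p ∈ {1, 7}
  q divides the leading coefficient (1): q ∈ {1}

All possible rational roots: -7, -1, 1, 7

-7, -1, 1, 7


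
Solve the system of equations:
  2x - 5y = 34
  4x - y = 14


Using Cramer's rule:
Determinant D = (2)(-1) - (4)(-5) = -2 + 20 = 18
Dx = (34)(-1) - (14)(-5) = -34 + 70 = 36
Dy = (2)(14) - (4)(34) = 28 - 136 = -108
x = Dx/D = 36/18 = 2
y = Dy/D = -108/18 = -6

x = 2, y = -6


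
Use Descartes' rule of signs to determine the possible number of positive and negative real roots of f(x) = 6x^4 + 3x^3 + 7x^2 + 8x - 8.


Descartes' rule of signs:

For positive roots, count sign changes in f(x) = 6x^4 + 3x^3 + 7x^2 + 8x - 8:
Signs of coefficients: +, +, +, +, -
Number of sign changes: 1
Possible positive real roots: 1

For negative roots, examine f(-x) = 6x^4 - 3x^3 + 7x^2 - 8x - 8:
Signs of coefficients: +, -, +, -, -
Number of sign changes: 3
Possible negative real roots: 3, 1

Positive roots: 1; Negative roots: 3 or 1


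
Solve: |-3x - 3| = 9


An absolute value equation |expr| = 9 gives two cases:
Case 1: -3x - 3 = 9
  -3x = 12, so x = -4
Case 2: -3x - 3 = -9
  -3x = -6, so x = 2

x = -4, x = 2


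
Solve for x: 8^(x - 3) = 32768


Express both sides with the same base.
32768 = 8^5
Since the bases match, equate exponents: x - 3 = 5
So x = 5 - (-3) = 8

x = 8


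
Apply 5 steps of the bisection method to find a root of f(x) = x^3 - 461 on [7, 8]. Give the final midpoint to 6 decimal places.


f(x) = x^3 - 461
f(7) = -118 < 0
f(8) = 51 > 0

Step 1: midpoint = (7.000000 + 8.000000)/2 = 7.500000
  f(7.500000) = -39.125000
  f(mid) < 0, so root is in [7.500000, 8.000000]

Step 2: midpoint = (7.500000 + 8.000000)/2 = 7.750000
  f(7.750000) = 4.484375
  f(mid) > 0, so root is in [7.500000, 7.750000]

Step 3: midpoint = (7.500000 + 7.750000)/2 = 7.625000
  f(7.625000) = -17.677734
  f(mid) < 0, so root is in [7.625000, 7.750000]

Step 4: midpoint = (7.625000 + 7.750000)/2 = 7.687500
  f(7.687500) = -6.686768
  f(mid) < 0, so root is in [7.687500, 7.750000]

Step 5: midpoint = (7.687500 + 7.750000)/2 = 7.718750
  f(7.718750) = -1.123810
  f(mid) < 0, so root is in [7.718750, 7.750000]

midpoint = 7.718750


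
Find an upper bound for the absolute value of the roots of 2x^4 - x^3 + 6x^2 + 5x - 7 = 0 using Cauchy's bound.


Cauchy's bound: all roots r satisfy |r| <= 1 + max(|a_i/a_n|) for i = 0,...,n-1
where a_n is the leading coefficient.

Coefficients: [2, -1, 6, 5, -7]
Leading coefficient a_n = 2
Ratios |a_i/a_n|: 1/2, 3, 5/2, 7/2
Maximum ratio: 7/2
Cauchy's bound: |r| <= 1 + 7/2 = 9/2

Upper bound = 9/2


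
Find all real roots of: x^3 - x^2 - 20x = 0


The constant term is 0, so x = 0 is a root. Factor out x:
  x(x^2 - x - 20) = 0
Solve the quadratic x^2 - x - 20 = 0: discriminant = (-1)^2 - 4(1)(-20) = 1 + 80 = 81.
sqrt(81) = 9, so x = (1 ± 9)/2: x = 5 or x = -4.

x = -4, x = 0, x = 5


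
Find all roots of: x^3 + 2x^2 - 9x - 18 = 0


Let p(x) = x^3 + 2x^2 - 9x - 18. By the rational root theorem (leading coefficient 1), any rational root is an integer divisor of 18: try ±1, ±2, ... in turn.
Test x = 1: value = -24 ≠ 0.
Test x = -1: value = -8 ≠ 0.
Test x = 2: value = -20 ≠ 0.
Test x = -2: value = 0 ✓, so (x + 2) is a factor.
Synthetic division by (x + 2): bring down 1; 1(-2) + 2 = 0; 0(-2) - 9 = -9; (-9)(-2) - 18 = 0 → quotient x^2 - 9, remainder 0.
Solve the quadratic x^2 - 9 = 0: discriminant = 0^2 - 4(1)(-9) = 0 + 36 = 36.
sqrt(36) = 6, so x = (0 ± 6)/2: x = 3 or x = -3.
Collecting all roots found:

x = -3, x = -2, x = 3


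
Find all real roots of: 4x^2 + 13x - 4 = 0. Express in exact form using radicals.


Using the quadratic formula: x = (-b ± sqrt(b^2 - 4ac)) / (2a)
Here a = 4, b = 13, c = -4
Discriminant = b^2 - 4ac = 13^2 - 4(4)(-4) = 169 + 64 = 233
Since discriminant = 233 > 0, there are two real roots.
x = (-13 ± sqrt(233)) / 8
Numerically: x ≈ 0.2830 or x ≈ -3.5330

x = (-13 + sqrt(233)) / 8 or x = (-13 - sqrt(233)) / 8


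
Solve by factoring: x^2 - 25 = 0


We need two numbers that multiply to -25 and add to 0.
Those numbers are -5 and 5 (since (-5) * 5 = -25 and (-5) + 5 = 0).
So x^2 - 25 = (x - 5)(x + 5) = 0
Setting each factor to zero: x = 5 or x = -5

x = -5, x = 5


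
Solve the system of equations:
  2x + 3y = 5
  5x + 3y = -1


Using Cramer's rule:
Determinant D = (2)(3) - (5)(3) = 6 - 15 = -9
Dx = (5)(3) - (-1)(3) = 15 + 3 = 18
Dy = (2)(-1) - (5)(5) = -2 - 25 = -27
x = Dx/D = 18/-9 = -2
y = Dy/D = -27/-9 = 3

x = -2, y = 3


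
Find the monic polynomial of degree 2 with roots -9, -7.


A monic polynomial with roots -9, -7 is:
p(x) = (x + 9)(x + 7)
After multiplying by (x + 9): x + 9
After multiplying by (x + 7): x^2 + 16x + 63

x^2 + 16x + 63


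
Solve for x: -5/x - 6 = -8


Subtract -6 from both sides: -5/x = -2
Multiply both sides by x: -5 = -2 * x
Divide by -2: x = 5/2

x = 5/2


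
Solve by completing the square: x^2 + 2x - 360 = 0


Start: x^2 + 2x - 360 = 0
Move constant: x^2 + 2x = 360
Half of 2 is 1, squared is 1
Add 1 to both sides: x^2 + 2x + 1 = 361
(x + 1)^2 = 361
x + 1 = ±19
x = -1 + 19 = 18 or x = -1 - 19 = -20

x = -20, x = 18


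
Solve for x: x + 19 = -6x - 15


Starting with: x + 19 = -6x - 15
Move all x terms to left: (1 + 6)x = -15 - 19
Simplify: 7x = -34
Divide both sides by 7: x = -34/7

x = -34/7


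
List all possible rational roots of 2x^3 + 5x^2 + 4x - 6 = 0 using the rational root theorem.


Rational root theorem: possible roots are ±p/q where:
  p divides the constant term (-6): p ∈ {1, 2, 3, 6}
  q divides the leading coefficient (2): q ∈ {1, 2}

All possible rational roots: -6, -3, -2, -3/2, -1, -1/2, 1/2, 1, 3/2, 2, 3, 6

-6, -3, -2, -3/2, -1, -1/2, 1/2, 1, 3/2, 2, 3, 6


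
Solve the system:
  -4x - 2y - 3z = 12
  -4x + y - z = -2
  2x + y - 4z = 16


Using Cramer's rule. Expand each determinant along the first row.
D  = (-4)*[1*(-4) - (-1)*1] - (-2)*[(-4)*(-4) - (-1)*2] + (-3)*[(-4)*1 - 1*2]
  = (-4)*(-3) - (-2)*(18) + (-3)*(-6) = 66
Dx = 12*[1*(-4) - (-1)*1] - (-2)*[(-2)*(-4) - (-1)*16] + (-3)*[(-2)*1 - 1*16]
  = 12*(-3) - (-2)*(24) + (-3)*(-18) = 66
Dy = (-4)*[(-2)*(-4) - (-1)*16] - 12*[(-4)*(-4) - (-1)*2] + (-3)*[(-4)*16 - (-2)*2]
  = (-4)*(24) - 12*(18) + (-3)*(-60) = -132
Dz = (-4)*[1*16 - (-2)*1] - (-2)*[(-4)*16 - (-2)*2] + 12*[(-4)*1 - 1*2]
  = (-4)*(18) - (-2)*(-60) + 12*(-6) = -264
x = Dx/D = 66/66 = 1, y = Dy/D = -132/66 = -2, z = Dz/D = -264/66 = -4
Check eq1: (-4)(1) + (-2)(-2) + (-3)(-4) = 12 = 12 ✓
Check eq2: (-4)(1) + (1)(-2) + (-1)(-4) = -2 = -2 ✓
Check eq3: (2)(1) + (1)(-2) + (-4)(-4) = 16 = 16 ✓

x = 1, y = -2, z = -4


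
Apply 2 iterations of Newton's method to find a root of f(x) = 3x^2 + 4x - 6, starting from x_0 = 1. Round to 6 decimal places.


Newton's method: x_(n+1) = x_n - f(x_n)/f'(x_n)
f(x) = 3x^2 + 4x - 6
f'(x) = 6x + 4

Iteration 1:
  f(1.000000) = 1.000000
  f'(1.000000) = 10.000000
  x_1 = 1.000000 - (1.000000)/(10.000000) = 0.900000

Iteration 2:
  f(0.900000) = 0.030000
  f'(0.900000) = 9.400000
  x_2 = 0.900000 - (0.030000)/(9.400000) = 0.896809

x_2 = 0.896809


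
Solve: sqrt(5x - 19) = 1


Square both sides: 5x - 19 = 1^2 = 1
5x = 1 + 19 = 20
x = 4
Check: sqrt(5*4 - 19) = sqrt(1) = 1 ✓

x = 4


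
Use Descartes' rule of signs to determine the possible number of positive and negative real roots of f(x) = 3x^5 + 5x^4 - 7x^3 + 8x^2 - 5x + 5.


Descartes' rule of signs:

For positive roots, count sign changes in f(x) = 3x^5 + 5x^4 - 7x^3 + 8x^2 - 5x + 5:
Signs of coefficients: +, +, -, +, -, +
Number of sign changes: 4
Possible positive real roots: 4, 2, 0

For negative roots, examine f(-x) = -3x^5 + 5x^4 + 7x^3 + 8x^2 + 5x + 5:
Signs of coefficients: -, +, +, +, +, +
Number of sign changes: 1
Possible negative real roots: 1

Positive roots: 4 or 2 or 0; Negative roots: 1


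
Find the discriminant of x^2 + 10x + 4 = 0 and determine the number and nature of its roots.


For ax^2 + bx + c = 0, discriminant D = b^2 - 4ac
Here a = 1, b = 10, c = 4
D = (10)^2 - 4(1)(4) = 100 - 16 = 84

D = 84 > 0 but not a perfect square
The equation has 2 distinct real irrational roots.

Discriminant = 84, 2 distinct real irrational roots


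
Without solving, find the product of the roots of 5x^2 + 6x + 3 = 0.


By Vieta's formulas for ax^2 + bx + c = 0:
  Sum of roots = -b/a
  Product of roots = c/a

Here a = 5, b = 6, c = 3
Sum = -(6)/5 = -6/5
Product = 3/5 = 3/5

Product = 3/5


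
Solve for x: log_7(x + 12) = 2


Convert to exponential form: x + 12 = 7^2 = 49
x = 49 - 12 = 37
Check: log_7(37 + 12) = log_7(49) = log_7(49) = 2 ✓

x = 37


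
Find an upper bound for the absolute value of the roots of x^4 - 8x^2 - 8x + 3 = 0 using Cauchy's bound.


Cauchy's bound: all roots r satisfy |r| <= 1 + max(|a_i/a_n|) for i = 0,...,n-1
where a_n is the leading coefficient.

Coefficients: [1, 0, -8, -8, 3]
Leading coefficient a_n = 1
Ratios |a_i/a_n|: 0, 8, 8, 3
Maximum ratio: 8
Cauchy's bound: |r| <= 1 + 8 = 9

Upper bound = 9


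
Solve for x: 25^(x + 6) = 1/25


Express both sides with the same base.
1/25 = 25^(-1)
Since the bases match, equate exponents: x + 6 = -1
So x = -1 - (6) = -7

x = -7


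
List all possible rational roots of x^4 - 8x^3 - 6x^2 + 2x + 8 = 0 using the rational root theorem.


Rational root theorem: possible roots are ±p/q where:
  p divides the constant term (8): p ∈ {1, 2, 4, 8}
  q divides the leading coefficient (1): q ∈ {1}

All possible rational roots: -8, -4, -2, -1, 1, 2, 4, 8

-8, -4, -2, -1, 1, 2, 4, 8


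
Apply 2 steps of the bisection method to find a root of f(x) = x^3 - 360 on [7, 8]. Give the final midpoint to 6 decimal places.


f(x) = x^3 - 360
f(7) = -17 < 0
f(8) = 152 > 0

Step 1: midpoint = (7.000000 + 8.000000)/2 = 7.500000
  f(7.500000) = 61.875000
  f(mid) > 0, so root is in [7.000000, 7.500000]

Step 2: midpoint = (7.000000 + 7.500000)/2 = 7.250000
  f(7.250000) = 21.078125
  f(mid) > 0, so root is in [7.000000, 7.250000]

midpoint = 7.250000


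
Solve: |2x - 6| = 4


An absolute value equation |expr| = 4 gives two cases:
Case 1: 2x - 6 = 4
  2x = 10, so x = 5
Case 2: 2x - 6 = -4
  2x = 2, so x = 1

x = 1, x = 5


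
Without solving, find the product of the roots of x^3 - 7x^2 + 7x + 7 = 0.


By Vieta's formulas for x^3 + bx^2 + cx + d = 0:
  r1 + r2 + r3 = -b/a = 7
  r1*r2 + r1*r3 + r2*r3 = c/a = 7
  r1*r2*r3 = -d/a = -7


Product = -7


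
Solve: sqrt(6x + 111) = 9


Square both sides: 6x + 111 = 9^2 = 81
6x = 81 - 111 = -30
x = -5
Check: sqrt(6*(-5) + 111) = sqrt(81) = 9 ✓

x = -5


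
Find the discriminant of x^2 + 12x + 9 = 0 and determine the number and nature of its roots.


For ax^2 + bx + c = 0, discriminant D = b^2 - 4ac
Here a = 1, b = 12, c = 9
D = (12)^2 - 4(1)(9) = 144 - 36 = 108

D = 108 > 0 but not a perfect square
The equation has 2 distinct real irrational roots.

Discriminant = 108, 2 distinct real irrational roots


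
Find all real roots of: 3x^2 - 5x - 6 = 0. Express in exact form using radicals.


Using the quadratic formula: x = (-b ± sqrt(b^2 - 4ac)) / (2a)
Here a = 3, b = -5, c = -6
Discriminant = b^2 - 4ac = (-5)^2 - 4(3)(-6) = 25 + 72 = 97
Since discriminant = 97 > 0, there are two real roots.
x = (5 ± sqrt(97)) / 6
Numerically: x ≈ 2.4748 or x ≈ -0.8081

x = (5 + sqrt(97)) / 6 or x = (5 - sqrt(97)) / 6


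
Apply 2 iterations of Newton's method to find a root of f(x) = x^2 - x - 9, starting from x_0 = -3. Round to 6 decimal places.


Newton's method: x_(n+1) = x_n - f(x_n)/f'(x_n)
f(x) = x^2 - x - 9
f'(x) = 2x - 1

Iteration 1:
  f(-3.000000) = 3.000000
  f'(-3.000000) = -7.000000
  x_1 = -3.000000 - (3.000000)/(-7.000000) = -2.571429

Iteration 2:
  f(-2.571429) = 0.183673
  f'(-2.571429) = -6.142857
  x_2 = -2.571429 - (0.183673)/(-6.142857) = -2.541528

x_2 = -2.541528


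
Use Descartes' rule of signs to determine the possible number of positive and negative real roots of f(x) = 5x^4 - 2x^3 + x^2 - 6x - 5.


Descartes' rule of signs:

For positive roots, count sign changes in f(x) = 5x^4 - 2x^3 + x^2 - 6x - 5:
Signs of coefficients: +, -, +, -, -
Number of sign changes: 3
Possible positive real roots: 3, 1

For negative roots, examine f(-x) = 5x^4 + 2x^3 + x^2 + 6x - 5:
Signs of coefficients: +, +, +, +, -
Number of sign changes: 1
Possible negative real roots: 1

Positive roots: 3 or 1; Negative roots: 1


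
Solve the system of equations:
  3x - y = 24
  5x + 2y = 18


Using Cramer's rule:
Determinant D = (3)(2) - (5)(-1) = 6 + 5 = 11
Dx = (24)(2) - (18)(-1) = 48 + 18 = 66
Dy = (3)(18) - (5)(24) = 54 - 120 = -66
x = Dx/D = 66/11 = 6
y = Dy/D = -66/11 = -6

x = 6, y = -6


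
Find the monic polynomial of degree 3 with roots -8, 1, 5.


A monic polynomial with roots -8, 1, 5 is:
p(x) = (x + 8)(x - 1)(x - 5)
After multiplying by (x + 8): x + 8
After multiplying by (x - 1): x^2 + 7x - 8
After multiplying by (x - 5): x^3 + 2x^2 - 43x + 40

x^3 + 2x^2 - 43x + 40
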